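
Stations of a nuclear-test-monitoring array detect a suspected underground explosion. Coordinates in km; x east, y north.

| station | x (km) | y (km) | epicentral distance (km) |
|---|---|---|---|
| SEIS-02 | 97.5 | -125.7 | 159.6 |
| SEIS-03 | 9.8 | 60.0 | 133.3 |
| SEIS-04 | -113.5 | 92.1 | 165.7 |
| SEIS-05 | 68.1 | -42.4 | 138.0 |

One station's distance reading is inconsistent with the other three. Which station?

SEIS-05

Solve using three stations at a time. Using SEIS-02, SEIS-03, SEIS-04 (subtract circle equations pairwise → linear system) gives (x, y) ≈ (-48.0, -60.1).
Distances from that point to each station vs reported:
  SEIS-02: calculated 159.6 vs reported 159.6 → residual 0.0 km
  SEIS-03: calculated 133.3 vs reported 133.3 → residual 0.0 km
  SEIS-04: calculated 165.7 vs reported 165.7 → residual 0.0 km
  SEIS-05: calculated 117.5 vs reported 138.0 → residual 20.5 km
SEIS-02, SEIS-03, SEIS-04 are mutually consistent (residuals ≈ 0); SEIS-05 is off by 20.5 km.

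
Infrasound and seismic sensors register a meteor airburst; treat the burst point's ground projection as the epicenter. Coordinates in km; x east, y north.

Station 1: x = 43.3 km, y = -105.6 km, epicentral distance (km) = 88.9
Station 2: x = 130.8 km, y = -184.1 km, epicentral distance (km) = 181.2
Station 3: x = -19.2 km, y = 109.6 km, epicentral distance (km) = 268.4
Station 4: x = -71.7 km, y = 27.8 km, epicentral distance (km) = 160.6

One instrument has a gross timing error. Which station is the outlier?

Station 3

Solve using three stations at a time. Using Station 1, Station 2, Station 4 (subtract circle equations pairwise → linear system) gives (x, y) ≈ (-42.0, -130.0).
Distances from that point to each station vs reported:
  Station 1: calculated 88.8 vs reported 88.9 → residual 0.1 km
  Station 2: calculated 181.1 vs reported 181.2 → residual 0.1 km
  Station 3: calculated 240.6 vs reported 268.4 → residual 27.8 km
  Station 4: calculated 160.5 vs reported 160.6 → residual 0.1 km
Station 1, Station 2, Station 4 are mutually consistent (residuals ≈ 0); Station 3 is off by 27.8 km.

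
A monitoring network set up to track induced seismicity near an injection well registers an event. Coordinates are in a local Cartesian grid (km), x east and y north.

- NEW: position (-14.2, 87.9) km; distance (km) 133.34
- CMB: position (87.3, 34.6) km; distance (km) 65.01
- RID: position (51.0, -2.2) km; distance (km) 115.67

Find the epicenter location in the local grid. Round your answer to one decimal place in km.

Circle about each station: (x + 14.2)² + (y − 87.9)² = 133.34²; (x − 87.3)² + (y − 34.6)² = 65.01²; (x − 51.0)² + (y + 2.2)² = 115.67².
Subtracting pairs of circle equations eliminates x²+y² and gives linear equations (the radical axes):
203.0 x − 106.6 y = 14443.66
130.4 x − 180.2 y = -922.20
Solving the 2×2 system: x ≈ 119.1, y ≈ 91.3 km.

(119.1, 91.3)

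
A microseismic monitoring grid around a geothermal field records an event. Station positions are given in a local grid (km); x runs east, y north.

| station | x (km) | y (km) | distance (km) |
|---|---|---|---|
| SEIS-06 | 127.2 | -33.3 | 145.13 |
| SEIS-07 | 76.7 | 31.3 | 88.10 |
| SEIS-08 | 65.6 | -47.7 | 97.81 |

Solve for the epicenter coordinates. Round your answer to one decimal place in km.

Circle about each station: (x − 127.2)² + (y + 33.3)² = 145.13²; (x − 76.7)² + (y − 31.3)² = 88.10²; (x − 65.6)² + (y + 47.7)² = 97.81².
Subtracting the SEIS-06 equation from the SEIS-07 and SEIS-08 equations removes the quadratic terms:
-101.0 x + 129.2 y = 2874.96
-123.2 x − 28.8 y = 785.84
Solving the 2×2 system: x ≈ -9.8, y ≈ 14.6 km.

-9.8 km east, 14.6 km north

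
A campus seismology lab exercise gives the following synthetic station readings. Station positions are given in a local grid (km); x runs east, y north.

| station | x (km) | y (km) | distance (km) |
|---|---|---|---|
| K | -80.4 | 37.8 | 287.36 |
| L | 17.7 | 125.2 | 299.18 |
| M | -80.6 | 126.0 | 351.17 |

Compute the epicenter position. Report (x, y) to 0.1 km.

Circle about each station: (x + 80.4)² + (y − 37.8)² = 287.36²; (x − 17.7)² + (y − 125.2)² = 299.18²; (x + 80.6)² + (y − 126.0)² = 351.17².
Subtracting the K equation from the L and M equations removes the quadratic terms:
196.2 x + 174.8 y = 1162.43
-0.4 x + 176.4 y = -26265.24
Solving the 2×2 system: x ≈ 138.3, y ≈ -148.6 km.
Check against K (with the unrounded x, y): √((x + 80.4)²+(y − 37.8)²) = 287.35 ≈ 287.36 km. ✓

(138.3, -148.6)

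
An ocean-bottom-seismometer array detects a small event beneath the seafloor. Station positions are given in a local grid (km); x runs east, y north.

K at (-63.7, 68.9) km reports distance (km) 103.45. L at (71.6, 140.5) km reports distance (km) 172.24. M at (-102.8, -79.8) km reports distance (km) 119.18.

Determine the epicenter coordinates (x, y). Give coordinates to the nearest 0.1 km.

x ≈ -2.9 km, y ≈ -14.8 km

Circle about each station: (x + 63.7)² + (y − 68.9)² = 103.45²; (x − 71.6)² + (y − 140.5)² = 172.24²; (x + 102.8)² + (y + 79.8)² = 119.18².
Subtracting the K equation from the L and M equations removes the quadratic terms:
270.6 x + 143.2 y = -2902.81
-78.2 x − 297.4 y = 4629.01
Solving the 2×2 system: x ≈ -2.9, y ≈ -14.8 km.
Check against K (with the unrounded x, y): √((x + 63.7)²+(y − 68.9)²) = 103.46 ≈ 103.45 km. ✓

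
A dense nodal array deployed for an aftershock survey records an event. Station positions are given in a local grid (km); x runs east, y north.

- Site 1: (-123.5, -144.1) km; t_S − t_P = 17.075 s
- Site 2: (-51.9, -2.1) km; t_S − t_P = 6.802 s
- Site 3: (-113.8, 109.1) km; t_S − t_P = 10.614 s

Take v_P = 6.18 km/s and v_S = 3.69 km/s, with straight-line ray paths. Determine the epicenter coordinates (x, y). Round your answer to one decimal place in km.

x ≈ -112.6 km, y ≈ 11.9 km

Distance from S−P lag: d = Δt · v_P v_S / (v_P − v_S) = Δt · (6.18·3.69)/(6.18−3.69) ≈ 9.1583·Δt.
So d_Site 1 = 156.38, d_Site 2 = 62.29, d_Site 3 = 97.21 km.
Circle about each station: (x + 123.5)² + (y + 144.1)² = 156.38²; (x + 51.9)² + (y + 2.1)² = 62.29²; (x + 113.8)² + (y − 109.1)² = 97.21².
Subtracting the Site 1 equation from the Site 2 and Site 3 equations removes the quadratic terms:
143.2 x + 284.0 y = -12744.38
19.4 x + 506.4 y = 3841.11
Solving the 2×2 system: x ≈ -112.6, y ≈ 11.9 km.
Check against Site 1 (with the unrounded x, y): √((x + 123.5)²+(y + 144.1)²) = 156.38 ≈ 156.38 km. ✓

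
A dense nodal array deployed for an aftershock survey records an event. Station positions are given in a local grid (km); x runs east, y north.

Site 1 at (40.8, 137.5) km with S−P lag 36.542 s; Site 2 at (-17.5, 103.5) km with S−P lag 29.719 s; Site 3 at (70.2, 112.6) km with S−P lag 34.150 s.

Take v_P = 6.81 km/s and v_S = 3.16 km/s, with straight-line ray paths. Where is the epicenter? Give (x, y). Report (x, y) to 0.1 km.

Distance from S−P lag: d = Δt · v_P v_S / (v_P − v_S) = Δt · (6.81·3.16)/(6.81−3.16) ≈ 5.8958·Δt.
So d_Site 1 = 215.44, d_Site 2 = 175.22, d_Site 3 = 201.34 km.
Circle about each station: (x − 40.8)² + (y − 137.5)² = 215.44²; (x + 17.5)² + (y − 103.5)² = 175.22²; (x − 70.2)² + (y − 112.6)² = 201.34².
Subtracting the Site 1 equation from the Site 2 and Site 3 equations removes the quadratic terms:
-116.6 x − 68.0 y = 6159.96
58.8 x − 49.8 y = 2912.51
Solving the 2×2 system: x ≈ -11.1, y ≈ -71.6 km.

-11.1 km east, -71.6 km north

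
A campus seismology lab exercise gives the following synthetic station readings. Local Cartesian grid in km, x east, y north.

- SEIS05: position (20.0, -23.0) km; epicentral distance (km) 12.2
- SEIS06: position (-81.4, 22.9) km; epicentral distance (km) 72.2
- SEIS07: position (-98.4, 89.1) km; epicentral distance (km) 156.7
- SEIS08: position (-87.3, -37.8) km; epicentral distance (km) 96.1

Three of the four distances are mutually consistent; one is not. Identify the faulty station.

SEIS06

Solve using three stations at a time. Using SEIS05, SEIS07, SEIS08 (subtract circle equations pairwise → linear system) gives (x, y) ≈ (8.1, -25.9).
Distances from that point to each station vs reported:
  SEIS05: calculated 12.3 vs reported 12.2 → residual 0.1 km
  SEIS06: calculated 101.9 vs reported 72.2 → residual 29.7 km
  SEIS07: calculated 156.7 vs reported 156.7 → residual 0.0 km
  SEIS08: calculated 96.1 vs reported 96.1 → residual 0.0 km
SEIS05, SEIS07, SEIS08 are mutually consistent (residuals ≈ 0); SEIS06 is off by 29.7 km.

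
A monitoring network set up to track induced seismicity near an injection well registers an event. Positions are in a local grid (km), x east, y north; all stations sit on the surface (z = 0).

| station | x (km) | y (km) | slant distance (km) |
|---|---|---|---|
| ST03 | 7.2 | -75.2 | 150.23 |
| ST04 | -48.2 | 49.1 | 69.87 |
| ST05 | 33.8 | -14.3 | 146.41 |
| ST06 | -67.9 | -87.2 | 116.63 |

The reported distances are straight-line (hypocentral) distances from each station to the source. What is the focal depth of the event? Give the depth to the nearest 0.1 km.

z ≈ 25.8 km

Each station gives a sphere (x−x_i)² + (y−y_i)² + z² = d_i² (stations at z=0).
Subtracting the ST03 sphere from ST04 and ST05: z² cancels, leaving linear equations in x and y:
-110.8 x + 248.6 y = 16714.41
53.2 x + 121.8 y = -3226.79
Solving: x ≈ -106.209, y ≈ 19.897 km (keep extra digits for the depth step; rounded: -106.2, 19.9).
Then from the ST03 sphere: z² = 150.23² − (x − 7.2)² − (y + 75.2)² with x = -106.209, y = 19.897, so z ≈ 25.768 ≈ 25.8 km.
Check against ST06 (with the unrounded solution): distance 116.63 ≈ 116.63 km. ✓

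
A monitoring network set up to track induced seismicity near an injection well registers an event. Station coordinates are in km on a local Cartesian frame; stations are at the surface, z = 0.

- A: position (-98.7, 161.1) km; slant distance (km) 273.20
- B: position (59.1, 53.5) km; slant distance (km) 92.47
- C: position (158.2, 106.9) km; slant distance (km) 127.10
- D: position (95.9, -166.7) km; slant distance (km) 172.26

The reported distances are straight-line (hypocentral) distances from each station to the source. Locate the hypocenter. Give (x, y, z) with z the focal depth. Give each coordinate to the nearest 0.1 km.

(114.8, -2.4, 48.2)

Each station gives a sphere (x−x_i)² + (y−y_i)² + z² = d_i² (stations at z=0).
Subtracting the A sphere from B and C: z² cancels, leaving linear equations in x and y:
315.6 x − 215.2 y = 36747.70
513.8 x − 108.4 y = 59243.78
Solving: x ≈ 114.798, y ≈ -2.405 km (keep extra digits for the depth step; rounded: 114.8, -2.4).
Then from the A sphere: z² = 273.20² − (x + 98.7)² − (y − 161.1)² with x = 114.798, y = -2.405, so z ≈ 48.197 ≈ 48.2 km.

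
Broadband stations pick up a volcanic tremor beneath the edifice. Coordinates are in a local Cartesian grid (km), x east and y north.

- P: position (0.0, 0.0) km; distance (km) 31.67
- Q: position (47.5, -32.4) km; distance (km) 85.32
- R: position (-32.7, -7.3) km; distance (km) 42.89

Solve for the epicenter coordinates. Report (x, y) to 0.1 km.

(-11.0, 29.7)

Circle about each station: x² + y² = 31.67²; (x − 47.5)² + (y + 32.4)² = 85.32²; (x + 32.7)² + (y + 7.3)² = 42.89².
Subtracting the P equation from the Q and R equations removes the quadratic terms:
95.0 x − 64.8 y = -2970.50
-65.4 x − 14.6 y = 286.02
Solving the 2×2 system: x ≈ -11.0, y ≈ 29.7 km.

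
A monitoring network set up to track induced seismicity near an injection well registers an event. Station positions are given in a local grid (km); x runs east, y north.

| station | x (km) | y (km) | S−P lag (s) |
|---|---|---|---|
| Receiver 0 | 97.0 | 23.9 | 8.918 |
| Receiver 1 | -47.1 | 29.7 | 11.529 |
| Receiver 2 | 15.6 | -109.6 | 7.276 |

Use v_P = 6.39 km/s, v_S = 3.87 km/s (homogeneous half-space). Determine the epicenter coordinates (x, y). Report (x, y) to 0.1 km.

Distance from S−P lag: d = Δt · v_P v_S / (v_P − v_S) = Δt · (6.39·3.87)/(6.39−3.87) ≈ 9.8132·Δt.
So d_Receiver 0 = 87.51, d_Receiver 1 = 113.14, d_Receiver 2 = 71.40 km.
Circle about each station: (x − 97.0)² + (y − 23.9)² = 87.51²; (x + 47.1)² + (y − 29.7)² = 113.14²; (x − 15.6)² + (y + 109.6)² = 71.40².
Subtracting pairs of circle equations eliminates x²+y² and gives linear equations (the radical axes):
-288.2 x + 11.6 y = -12022.37
-162.8 x − 267.0 y = 4835.35
Solving the 2×2 system: x ≈ 40.0, y ≈ -42.5 km.

40.0 km east, -42.5 km north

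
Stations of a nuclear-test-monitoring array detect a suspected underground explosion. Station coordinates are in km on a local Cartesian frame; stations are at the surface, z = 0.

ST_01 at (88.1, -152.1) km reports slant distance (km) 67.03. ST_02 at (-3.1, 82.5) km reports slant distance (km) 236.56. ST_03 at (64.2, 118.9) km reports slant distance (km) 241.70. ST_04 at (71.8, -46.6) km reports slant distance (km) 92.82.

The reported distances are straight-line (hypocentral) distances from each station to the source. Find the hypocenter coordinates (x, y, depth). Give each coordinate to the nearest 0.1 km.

Each station gives a sphere (x−x_i)² + (y−y_i)² + z² = d_i² (stations at z=0).
Subtracting the ST_01 sphere from ST_02 and ST_03: z² cancels, leaving linear equations in x and y:
-182.4 x + 469.2 y = -75547.77
-47.8 x + 542.0 y = -66563.04
Solving: x ≈ 127.111, y ≈ -111.600 km (keep extra digits for the depth step; rounded: 127.1, -111.6).
Then from the ST_01 sphere: z² = 67.03² − (x − 88.1)² − (y + 152.1)² with x = 127.111, y = -111.600, so z ≈ 36.482 ≈ 36.5 km.

(127.1, -111.6, 36.5)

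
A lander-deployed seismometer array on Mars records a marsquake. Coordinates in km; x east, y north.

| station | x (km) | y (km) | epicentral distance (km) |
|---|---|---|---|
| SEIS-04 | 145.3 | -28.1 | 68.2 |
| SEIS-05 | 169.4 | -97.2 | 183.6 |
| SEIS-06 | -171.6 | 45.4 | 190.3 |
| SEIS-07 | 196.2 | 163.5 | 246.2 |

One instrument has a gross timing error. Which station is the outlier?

Solve using three stations at a time. Using SEIS-05, SEIS-06, SEIS-07 (subtract circle equations pairwise → linear system) gives (x, y) ≈ (13.0, -1.0).
Distances from that point to each station vs reported:
  SEIS-04: calculated 135.1 vs reported 68.2 → residual 66.9 km
  SEIS-05: calculated 183.6 vs reported 183.6 → residual 0.0 km
  SEIS-06: calculated 190.3 vs reported 190.3 → residual 0.0 km
  SEIS-07: calculated 246.2 vs reported 246.2 → residual 0.0 km
SEIS-05, SEIS-06, SEIS-07 are mutually consistent (residuals ≈ 0); SEIS-04 is off by 66.9 km.

SEIS-04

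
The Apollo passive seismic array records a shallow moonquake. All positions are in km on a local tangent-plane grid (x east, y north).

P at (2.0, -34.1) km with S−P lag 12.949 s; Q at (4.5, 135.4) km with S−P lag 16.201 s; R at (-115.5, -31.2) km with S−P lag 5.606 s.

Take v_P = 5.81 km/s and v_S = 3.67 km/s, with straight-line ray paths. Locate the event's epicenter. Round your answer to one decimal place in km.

Distance from S−P lag: d = Δt · v_P v_S / (v_P − v_S) = Δt · (5.81·3.67)/(5.81−3.67) ≈ 9.9639·Δt.
So d_P = 129.02, d_Q = 161.42, d_R = 55.86 km.
Circle about each station: (x − 2.0)² + (y + 34.1)² = 129.02²; (x − 4.5)² + (y − 135.4)² = 161.42²; (x + 115.5)² + (y + 31.2)² = 55.86².
Subtracting the P equation from the Q and R equations removes the quadratic terms:
5.0 x + 339.0 y = 7776.34
-235.0 x + 5.8 y = 26672.70
Solving the 2×2 system: x ≈ -112.9, y ≈ 24.6 km.
Check against P (with the unrounded x, y): √((x − 2.0)²+(y + 34.1)²) = 129.02 ≈ 129.02 km. ✓

(-112.9, 24.6)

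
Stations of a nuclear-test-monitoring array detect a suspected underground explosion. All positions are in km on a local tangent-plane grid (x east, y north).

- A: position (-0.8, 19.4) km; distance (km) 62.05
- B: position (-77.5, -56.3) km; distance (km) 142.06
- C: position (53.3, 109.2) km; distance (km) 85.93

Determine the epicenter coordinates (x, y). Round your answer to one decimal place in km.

-26.0 km east, 76.1 km north

Circle about each station: (x + 0.8)² + (y − 19.4)² = 62.05²; (x + 77.5)² + (y + 56.3)² = 142.06²; (x − 53.3)² + (y − 109.2)² = 85.93².
Subtracting pairs of circle equations eliminates x²+y² and gives linear equations (the radical axes):
-153.4 x − 151.4 y = -7531.90
108.2 x + 179.6 y = 10854.77
Solving the 2×2 system: x ≈ -26.0, y ≈ 76.1 km.
Check against A (with the unrounded x, y): √((x + 0.8)²+(y − 19.4)²) = 62.07 ≈ 62.05 km. ✓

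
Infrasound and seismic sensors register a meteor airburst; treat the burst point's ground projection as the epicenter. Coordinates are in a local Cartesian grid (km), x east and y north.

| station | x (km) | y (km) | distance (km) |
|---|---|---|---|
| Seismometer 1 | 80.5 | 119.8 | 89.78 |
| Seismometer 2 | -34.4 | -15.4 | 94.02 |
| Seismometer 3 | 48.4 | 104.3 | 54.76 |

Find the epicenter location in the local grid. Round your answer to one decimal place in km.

Circle about each station: (x − 80.5)² + (y − 119.8)² = 89.78²; (x + 34.4)² + (y + 15.4)² = 94.02²; (x − 48.4)² + (y − 104.3)² = 54.76².
Subtracting pairs of circle equations eliminates x²+y² and gives linear equations (the radical axes):
-229.8 x − 270.4 y = -20191.08
-64.2 x − 31.0 y = -2549.45
Solving the 2×2 system: x ≈ 6.2, y ≈ 69.4 km.

(6.2, 69.4)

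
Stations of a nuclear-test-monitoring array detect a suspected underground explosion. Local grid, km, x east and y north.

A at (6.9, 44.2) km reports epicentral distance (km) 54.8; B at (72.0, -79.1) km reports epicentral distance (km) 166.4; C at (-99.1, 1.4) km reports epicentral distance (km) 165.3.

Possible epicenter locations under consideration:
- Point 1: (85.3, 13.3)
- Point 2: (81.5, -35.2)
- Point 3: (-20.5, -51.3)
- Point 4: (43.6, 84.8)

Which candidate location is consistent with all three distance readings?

Point 4

For each candidate, compare |candidate − station| to the reported distance:
Point 1: residuals A 29.5, B 73.0, C 19.5 → max 73.0 km
Point 2: residuals A 54.1, B 121.5, C 19.0 → max 121.5 km
Point 3: residuals A 44.6, B 69.8, C 70.7 → max 70.7 km
Point 4: residuals A 0.1, B 0.1, C 0.0 → max 0.1 km
Only Point 4 has all residuals ≈ 0.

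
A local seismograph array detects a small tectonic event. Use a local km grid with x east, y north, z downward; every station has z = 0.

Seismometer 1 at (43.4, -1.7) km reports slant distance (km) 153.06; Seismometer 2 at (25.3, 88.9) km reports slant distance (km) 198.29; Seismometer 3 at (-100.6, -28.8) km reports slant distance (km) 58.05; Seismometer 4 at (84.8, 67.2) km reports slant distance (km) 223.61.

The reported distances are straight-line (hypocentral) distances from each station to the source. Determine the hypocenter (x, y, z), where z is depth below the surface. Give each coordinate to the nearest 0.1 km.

x ≈ -88.2 km, y ≈ -68.6 km, depth ≈ 40.4 km

Each station gives a sphere (x−x_i)² + (y−y_i)² + z² = d_i² (stations at z=0).
Subtracting the Seismometer 1 sphere from Seismometer 2 and Seismometer 3: z² cancels, leaving linear equations in x and y:
-36.2 x + 181.2 y = -9234.71
-288.0 x − 54.2 y = 29120.91
Solving: x ≈ -88.207, y ≈ -68.586 km (keep extra digits for the depth step; rounded: -88.2, -68.6).
Then from the Seismometer 1 sphere: z² = 153.06² − (x − 43.4)² − (y + 1.7)² with x = -88.207, y = -68.586, so z ≈ 40.413 ≈ 40.4 km.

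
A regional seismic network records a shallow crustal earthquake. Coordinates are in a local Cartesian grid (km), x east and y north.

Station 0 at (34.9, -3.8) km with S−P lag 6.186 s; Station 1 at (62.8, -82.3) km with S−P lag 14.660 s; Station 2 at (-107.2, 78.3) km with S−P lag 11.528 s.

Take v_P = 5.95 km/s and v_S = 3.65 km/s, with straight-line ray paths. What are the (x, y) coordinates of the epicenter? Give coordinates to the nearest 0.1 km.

-6.2 km east, 37.7 km north

Distance from S−P lag: d = Δt · v_P v_S / (v_P − v_S) = Δt · (5.95·3.65)/(5.95−3.65) ≈ 9.4424·Δt.
So d_Station 0 = 58.41, d_Station 1 = 138.43, d_Station 2 = 108.85 km.
Circle about each station: (x − 34.9)² + (y + 3.8)² = 58.41²; (x − 62.8)² + (y + 82.3)² = 138.43²; (x + 107.2)² + (y − 78.3)² = 108.85².
Subtracting pairs of circle equations eliminates x²+y² and gives linear equations (the radical axes):
55.8 x − 157.0 y = -6266.46
-284.2 x + 164.2 y = 7953.69
Solving the 2×2 system: x ≈ -6.2, y ≈ 37.7 km.
Check against Station 0 (with the unrounded x, y): √((x − 34.9)²+(y + 3.8)²) = 58.41 ≈ 58.41 km. ✓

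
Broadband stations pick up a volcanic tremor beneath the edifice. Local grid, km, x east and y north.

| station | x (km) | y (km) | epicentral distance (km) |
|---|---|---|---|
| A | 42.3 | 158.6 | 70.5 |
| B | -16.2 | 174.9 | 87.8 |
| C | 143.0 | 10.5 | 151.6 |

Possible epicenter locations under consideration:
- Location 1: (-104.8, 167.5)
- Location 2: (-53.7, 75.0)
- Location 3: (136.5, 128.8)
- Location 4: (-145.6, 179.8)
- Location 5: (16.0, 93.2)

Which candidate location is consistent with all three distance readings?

For each candidate, compare |candidate − station| to the reported distance:
Location 1: residuals A 76.9, B 1.1, C 141.7 → max 141.7 km
Location 2: residuals A 56.8, B 18.9, C 55.4 → max 56.8 km
Location 3: residuals A 28.3, B 71.7, C 33.1 → max 71.7 km
Location 4: residuals A 118.6, B 41.7, C 183.0 → max 183.0 km
Location 5: residuals A 0.0, B 0.0, C 0.0 → max 0.0 km
Only Location 5 has all residuals ≈ 0.

Location 5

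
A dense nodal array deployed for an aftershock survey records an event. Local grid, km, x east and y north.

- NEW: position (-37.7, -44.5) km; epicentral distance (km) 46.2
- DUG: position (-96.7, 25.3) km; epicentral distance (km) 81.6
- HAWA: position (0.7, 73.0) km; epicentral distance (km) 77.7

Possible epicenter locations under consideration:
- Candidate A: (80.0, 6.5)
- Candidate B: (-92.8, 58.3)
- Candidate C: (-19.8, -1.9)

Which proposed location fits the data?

Candidate C

For each candidate, compare |candidate − station| to the reported distance:
Candidate A: residuals NEW 82.1, DUG 96.1, HAWA 25.8 → max 96.1 km
Candidate B: residuals NEW 70.4, DUG 48.4, HAWA 16.9 → max 70.4 km
Candidate C: residuals NEW 0.0, DUG 0.0, HAWA 0.0 → max 0.0 km
Only Candidate C has all residuals ≈ 0.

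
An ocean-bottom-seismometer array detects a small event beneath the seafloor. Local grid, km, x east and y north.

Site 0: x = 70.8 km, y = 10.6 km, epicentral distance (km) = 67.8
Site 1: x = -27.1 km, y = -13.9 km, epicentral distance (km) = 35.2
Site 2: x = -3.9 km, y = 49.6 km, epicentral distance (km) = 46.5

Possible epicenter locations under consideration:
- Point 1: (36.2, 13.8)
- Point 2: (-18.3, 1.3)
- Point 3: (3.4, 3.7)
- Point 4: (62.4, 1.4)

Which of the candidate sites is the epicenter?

Point 3

For each candidate, compare |candidate − station| to the reported distance:
Point 1: residuals Site 0 33.1, Site 1 33.9, Site 2 7.3 → max 33.9 km
Point 2: residuals Site 0 21.8, Site 1 17.6, Site 2 3.9 → max 21.8 km
Point 3: residuals Site 0 0.0, Site 1 0.0, Site 2 0.0 → max 0.0 km
Point 4: residuals Site 0 55.3, Site 1 55.6, Site 2 35.5 → max 55.6 km
Only Point 3 has all residuals ≈ 0.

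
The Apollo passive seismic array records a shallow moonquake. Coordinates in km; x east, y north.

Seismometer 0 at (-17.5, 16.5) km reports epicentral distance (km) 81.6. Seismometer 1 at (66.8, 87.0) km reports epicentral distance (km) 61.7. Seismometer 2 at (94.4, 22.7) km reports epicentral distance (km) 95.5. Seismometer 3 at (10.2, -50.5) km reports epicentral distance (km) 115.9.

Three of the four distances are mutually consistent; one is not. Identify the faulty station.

Solve using three stations at a time. Using Seismometer 1, Seismometer 2, Seismometer 3 (subtract circle equations pairwise → linear system) gives (x, y) ≈ (9.0, 65.4).
Distances from that point to each station vs reported:
  Seismometer 0: calculated 55.6 vs reported 81.6 → residual 26.0 km
  Seismometer 1: calculated 61.7 vs reported 61.7 → residual 0.0 km
  Seismometer 2: calculated 95.5 vs reported 95.5 → residual 0.0 km
  Seismometer 3: calculated 115.9 vs reported 115.9 → residual 0.0 km
Seismometer 1, Seismometer 2, Seismometer 3 are mutually consistent (residuals ≈ 0); Seismometer 0 is off by 26.0 km.

Seismometer 0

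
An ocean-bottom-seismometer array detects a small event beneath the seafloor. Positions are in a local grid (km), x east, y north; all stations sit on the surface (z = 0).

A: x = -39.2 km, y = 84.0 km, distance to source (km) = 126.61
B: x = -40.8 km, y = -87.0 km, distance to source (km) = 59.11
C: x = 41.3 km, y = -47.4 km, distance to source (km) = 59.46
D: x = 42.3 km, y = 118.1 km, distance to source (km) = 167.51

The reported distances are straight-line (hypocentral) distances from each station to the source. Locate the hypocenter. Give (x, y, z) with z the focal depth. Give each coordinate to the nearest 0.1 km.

Each station gives a sphere (x−x_i)² + (y−y_i)² + z² = d_i² (stations at z=0).
Subtracting the A sphere from B and C: z² cancels, leaving linear equations in x and y:
-3.2 x − 342.0 y = 13177.10
161.0 x − 262.8 y = 7854.41
Solving: x ≈ -13.894, y ≈ -38.400 km (keep extra digits for the depth step; rounded: -13.9, -38.4).
Then from the A sphere: z² = 126.61² − (x + 39.2)² − (y − 84.0)² with x = -13.894, y = -38.400, so z ≈ 20.197 ≈ 20.2 km.
Check against D (with the unrounded solution): distance 167.51 ≈ 167.51 km. ✓

(-13.9, -38.4, 20.2)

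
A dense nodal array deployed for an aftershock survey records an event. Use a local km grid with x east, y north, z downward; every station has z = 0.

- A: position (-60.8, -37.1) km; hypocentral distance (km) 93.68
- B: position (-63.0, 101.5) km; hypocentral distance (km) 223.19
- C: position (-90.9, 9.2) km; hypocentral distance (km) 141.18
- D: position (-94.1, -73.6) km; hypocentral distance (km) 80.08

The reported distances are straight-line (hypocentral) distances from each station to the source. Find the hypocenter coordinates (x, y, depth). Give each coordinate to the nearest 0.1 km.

Each station gives a sphere (x−x_i)² + (y−y_i)² + z² = d_i² (stations at z=0).
Subtracting the A sphere from B and C: z² cancels, leaving linear equations in x and y:
-4.4 x + 277.2 y = -31839.63
-60.2 x + 92.6 y = -7881.45
Solving: x ≈ -46.905, y ≈ -115.606 km (keep extra digits for the depth step; rounded: -46.9, -115.6).
Then from the A sphere: z² = 93.68² − (x + 60.8)² − (y + 37.1)² with x = -46.905, y = -115.606, so z ≈ 49.190 ≈ 49.2 km.

x ≈ -46.9 km, y ≈ -115.6 km, depth ≈ 49.2 km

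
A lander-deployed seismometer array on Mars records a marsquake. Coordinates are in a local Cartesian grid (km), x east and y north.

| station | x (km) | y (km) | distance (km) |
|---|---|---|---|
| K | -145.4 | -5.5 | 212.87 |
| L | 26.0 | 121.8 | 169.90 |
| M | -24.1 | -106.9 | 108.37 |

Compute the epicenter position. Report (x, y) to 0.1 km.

(64.0, -43.8)

Circle about each station: (x + 145.4)² + (y + 5.5)² = 212.87²; (x − 26.0)² + (y − 121.8)² = 169.90²; (x + 24.1)² + (y + 106.9)² = 108.37².
Subtracting the K equation from the L and M equations removes the quadratic terms:
342.8 x + 254.6 y = 10787.46
242.6 x − 202.8 y = 24406.59
Solving the 2×2 system: x ≈ 64.0, y ≈ -43.8 km.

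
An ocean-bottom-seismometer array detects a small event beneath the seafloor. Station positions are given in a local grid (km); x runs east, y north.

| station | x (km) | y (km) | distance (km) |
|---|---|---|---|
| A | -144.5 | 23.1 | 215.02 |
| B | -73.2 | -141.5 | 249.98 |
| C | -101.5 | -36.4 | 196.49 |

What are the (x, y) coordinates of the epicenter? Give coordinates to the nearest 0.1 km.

Circle about each station: (x + 144.5)² + (y − 23.1)² = 215.02²; (x + 73.2)² + (y + 141.5)² = 249.98²; (x + 101.5)² + (y + 36.4)² = 196.49².
Subtracting the A equation from the B and C equations removes the quadratic terms:
142.6 x − 329.2 y = -12289.77
86.0 x − 119.0 y = -2161.37
Solving the 2×2 system: x ≈ 66.2, y ≈ 66.0 km.

(66.2, 66.0)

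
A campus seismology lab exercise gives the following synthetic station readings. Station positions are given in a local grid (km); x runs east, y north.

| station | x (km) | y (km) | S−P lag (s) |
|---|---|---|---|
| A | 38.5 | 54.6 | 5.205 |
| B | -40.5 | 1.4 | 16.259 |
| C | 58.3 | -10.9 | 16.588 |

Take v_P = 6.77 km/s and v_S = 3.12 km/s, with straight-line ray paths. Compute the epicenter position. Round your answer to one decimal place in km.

(17.1, 75.8)

Distance from S−P lag: d = Δt · v_P v_S / (v_P − v_S) = Δt · (6.77·3.12)/(6.77−3.12) ≈ 5.7870·Δt.
So d_A = 30.12, d_B = 94.09, d_C = 95.99 km.
Circle about each station: (x − 38.5)² + (y − 54.6)² = 30.12²; (x + 40.5)² + (y − 1.4)² = 94.09²; (x − 58.3)² + (y + 10.9)² = 95.99².
Subtracting the A equation from the B and C equations removes the quadratic terms:
-158.0 x − 106.4 y = -10766.91
39.6 x − 131.0 y = -9252.58
Solving the 2×2 system: x ≈ 17.1, y ≈ 75.8 km.
Check against A (with the unrounded x, y): √((x − 38.5)²+(y − 54.6)²) = 30.12 ≈ 30.12 km. ✓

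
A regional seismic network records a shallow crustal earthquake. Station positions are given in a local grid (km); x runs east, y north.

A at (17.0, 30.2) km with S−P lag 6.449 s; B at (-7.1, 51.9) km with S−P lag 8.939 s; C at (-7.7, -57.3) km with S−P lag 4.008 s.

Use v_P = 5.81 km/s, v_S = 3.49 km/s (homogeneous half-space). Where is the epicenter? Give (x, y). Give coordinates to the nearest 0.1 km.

Distance from S−P lag: d = Δt · v_P v_S / (v_P − v_S) = Δt · (5.81·3.49)/(5.81−3.49) ≈ 8.7400·Δt.
So d_A = 56.36, d_B = 78.13, d_C = 35.03 km.
Circle about each station: (x − 17.0)² + (y − 30.2)² = 56.36²; (x + 7.1)² + (y − 51.9)² = 78.13²; (x + 7.7)² + (y + 57.3)² = 35.03².
Subtracting pairs of circle equations eliminates x²+y² and gives linear equations (the radical axes):
-48.2 x + 43.4 y = -1384.87
-49.4 x − 175.0 y = 4090.89
Solving the 2×2 system: x ≈ 6.1, y ≈ -25.1 km.
Check against A (with the unrounded x, y): √((x − 17.0)²+(y − 30.2)²) = 56.36 ≈ 56.36 km. ✓

(6.1, -25.1)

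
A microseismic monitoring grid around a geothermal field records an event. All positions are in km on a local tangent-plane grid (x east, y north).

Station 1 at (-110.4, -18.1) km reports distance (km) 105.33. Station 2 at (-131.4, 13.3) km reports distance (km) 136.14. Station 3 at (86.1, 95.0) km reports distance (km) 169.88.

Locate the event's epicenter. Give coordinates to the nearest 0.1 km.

(-8.8, -45.9)

Circle about each station: (x + 110.4)² + (y + 18.1)² = 105.33²; (x + 131.4)² + (y − 13.3)² = 136.14²; (x − 86.1)² + (y − 95.0)² = 169.88².
Subtracting pairs of circle equations eliminates x²+y² and gives linear equations (the radical axes):
-42.0 x + 62.8 y = -2512.61
393.0 x + 226.2 y = -13842.37
Solving the 2×2 system: x ≈ -8.8, y ≈ -45.9 km.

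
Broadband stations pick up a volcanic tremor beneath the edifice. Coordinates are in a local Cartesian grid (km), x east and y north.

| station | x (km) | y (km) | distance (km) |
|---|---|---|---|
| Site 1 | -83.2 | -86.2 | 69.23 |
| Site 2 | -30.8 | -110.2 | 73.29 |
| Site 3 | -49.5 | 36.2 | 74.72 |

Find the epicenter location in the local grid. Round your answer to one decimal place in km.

Circle about each station: (x + 83.2)² + (y + 86.2)² = 69.23²; (x + 30.8)² + (y + 110.2)² = 73.29²; (x + 49.5)² + (y − 36.2)² = 74.72².
Subtracting pairs of circle equations eliminates x²+y² and gives linear equations (the radical axes):
104.8 x − 48.0 y = -1838.63
67.4 x + 244.8 y = -11382.28
Solving the 2×2 system: x ≈ -34.5, y ≈ -37.0 km.

x ≈ -34.5 km, y ≈ -37.0 km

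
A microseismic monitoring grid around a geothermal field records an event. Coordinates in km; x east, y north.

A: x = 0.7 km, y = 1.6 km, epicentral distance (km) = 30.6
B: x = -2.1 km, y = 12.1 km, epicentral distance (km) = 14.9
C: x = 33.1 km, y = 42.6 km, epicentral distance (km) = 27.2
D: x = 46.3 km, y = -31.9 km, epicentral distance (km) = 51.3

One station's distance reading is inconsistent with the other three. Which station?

B

Solve using three stations at a time. Using A, C, D (subtract circle equations pairwise → linear system) gives (x, y) ≈ (27.7, 15.9).
Distances from that point to each station vs reported:
  A: calculated 30.6 vs reported 30.6 → residual 0.0 km
  B: calculated 30.1 vs reported 14.9 → residual 15.2 km
  C: calculated 27.2 vs reported 27.2 → residual 0.0 km
  D: calculated 51.3 vs reported 51.3 → residual 0.0 km
A, C, D are mutually consistent (residuals ≈ 0); B is off by 15.2 km.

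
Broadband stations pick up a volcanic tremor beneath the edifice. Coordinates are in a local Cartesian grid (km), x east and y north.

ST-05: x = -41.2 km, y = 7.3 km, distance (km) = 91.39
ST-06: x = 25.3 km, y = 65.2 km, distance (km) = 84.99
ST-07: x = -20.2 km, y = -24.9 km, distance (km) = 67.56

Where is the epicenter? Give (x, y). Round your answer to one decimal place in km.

x ≈ 46.9 km, y ≈ -17.0 km

Circle about each station: (x + 41.2)² + (y − 7.3)² = 91.39²; (x − 25.3)² + (y − 65.2)² = 84.99²; (x + 20.2)² + (y + 24.9)² = 67.56².
Subtracting pairs of circle equations eliminates x²+y² and gives linear equations (the radical axes):
133.0 x + 115.8 y = 4269.23
42.0 x − 64.4 y = 3065.10
Solving the 2×2 system: x ≈ 46.9, y ≈ -17.0 km.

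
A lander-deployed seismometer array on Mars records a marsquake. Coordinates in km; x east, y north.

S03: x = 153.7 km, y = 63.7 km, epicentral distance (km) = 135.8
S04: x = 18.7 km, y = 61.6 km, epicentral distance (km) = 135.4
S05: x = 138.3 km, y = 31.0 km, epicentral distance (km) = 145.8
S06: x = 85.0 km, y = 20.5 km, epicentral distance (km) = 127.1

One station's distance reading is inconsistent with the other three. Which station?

Solve using three stations at a time. Using S03, S05, S06 (subtract circle equations pairwise → linear system) gives (x, y) ≈ (41.3, 139.7).
Distances from that point to each station vs reported:
  S03: calculated 135.7 vs reported 135.8 → residual 0.1 km
  S04: calculated 81.3 vs reported 135.4 → residual 54.1 km
  S05: calculated 145.7 vs reported 145.8 → residual 0.1 km
  S06: calculated 127.0 vs reported 127.1 → residual 0.1 km
S03, S05, S06 are mutually consistent (residuals ≈ 0); S04 is off by 54.1 km.

S04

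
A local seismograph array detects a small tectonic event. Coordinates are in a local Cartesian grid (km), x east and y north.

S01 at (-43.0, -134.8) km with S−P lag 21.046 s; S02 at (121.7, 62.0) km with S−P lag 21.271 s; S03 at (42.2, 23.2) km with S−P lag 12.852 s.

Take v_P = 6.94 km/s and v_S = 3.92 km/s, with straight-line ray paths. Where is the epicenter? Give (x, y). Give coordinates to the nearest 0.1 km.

Distance from S−P lag: d = Δt · v_P v_S / (v_P − v_S) = Δt · (6.94·3.92)/(6.94−3.92) ≈ 9.0082·Δt.
So d_S01 = 189.59, d_S02 = 191.61, d_S03 = 115.77 km.
Circle about each station: (x + 43.0)² + (y + 134.8)² = 189.59²; (x − 121.7)² + (y − 62.0)² = 191.61²; (x − 42.2)² + (y − 23.2)² = 115.77².
Subtracting the S01 equation from the S02 and S03 equations removes the quadratic terms:
329.4 x + 393.6 y = -2135.17
170.4 x + 316.0 y = 4840.72
Solving the 2×2 system: x ≈ -69.7, y ≈ 52.9 km.

x ≈ -69.7 km, y ≈ 52.9 km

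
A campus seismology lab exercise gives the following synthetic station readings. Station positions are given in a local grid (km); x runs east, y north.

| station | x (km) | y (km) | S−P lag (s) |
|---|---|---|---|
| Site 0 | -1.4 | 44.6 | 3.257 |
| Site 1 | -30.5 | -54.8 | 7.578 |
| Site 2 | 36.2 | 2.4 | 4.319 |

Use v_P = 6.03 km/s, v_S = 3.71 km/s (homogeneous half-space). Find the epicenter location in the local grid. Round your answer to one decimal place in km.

Distance from S−P lag: d = Δt · v_P v_S / (v_P − v_S) = Δt · (6.03·3.71)/(6.03−3.71) ≈ 9.6428·Δt.
So d_Site 0 = 31.41, d_Site 1 = 73.07, d_Site 2 = 41.65 km.
Circle about each station: (x + 1.4)² + (y − 44.6)² = 31.41²; (x + 30.5)² + (y + 54.8)² = 73.07²; (x − 36.2)² + (y − 2.4)² = 41.65².
Subtracting the Site 0 equation from the Site 1 and Site 2 equations removes the quadratic terms:
-58.2 x − 198.8 y = -2410.47
75.2 x − 84.4 y = -1423.05
Solving the 2×2 system: x ≈ -4.0, y ≈ 13.3 km.
Check against Site 0 (with the unrounded x, y): √((x + 1.4)²+(y − 44.6)²) = 31.41 ≈ 31.41 km. ✓

x ≈ -4.0 km, y ≈ 13.3 km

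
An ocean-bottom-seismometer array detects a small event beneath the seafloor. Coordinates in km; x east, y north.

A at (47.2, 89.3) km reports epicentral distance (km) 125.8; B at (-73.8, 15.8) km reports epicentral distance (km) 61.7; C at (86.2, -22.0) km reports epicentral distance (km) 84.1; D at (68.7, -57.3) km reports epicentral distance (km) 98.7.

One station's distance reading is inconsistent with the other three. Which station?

C

Solve using three stations at a time. Using A, B, D (subtract circle equations pairwise → linear system) gives (x, y) ≈ (-21.1, -16.3).
Distances from that point to each station vs reported:
  A: calculated 125.8 vs reported 125.8 → residual 0.0 km
  B: calculated 61.7 vs reported 61.7 → residual 0.0 km
  C: calculated 107.5 vs reported 84.1 → residual 23.4 km
  D: calculated 98.7 vs reported 98.7 → residual 0.0 km
A, B, D are mutually consistent (residuals ≈ 0); C is off by 23.4 km.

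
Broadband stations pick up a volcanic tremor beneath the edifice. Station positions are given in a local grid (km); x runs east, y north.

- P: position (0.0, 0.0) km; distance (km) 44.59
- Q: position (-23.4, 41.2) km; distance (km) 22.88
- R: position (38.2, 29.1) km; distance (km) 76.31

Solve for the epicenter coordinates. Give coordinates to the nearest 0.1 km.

-37.9 km east, 23.5 km north

Circle about each station: x² + y² = 44.59²; (x + 23.4)² + (y − 41.2)² = 22.88²; (x − 38.2)² + (y − 29.1)² = 76.31².
Subtracting the P equation from the Q and R equations removes the quadratic terms:
-46.8 x + 82.4 y = 3709.77
76.4 x + 58.2 y = -1528.90
Solving the 2×2 system: x ≈ -37.9, y ≈ 23.5 km.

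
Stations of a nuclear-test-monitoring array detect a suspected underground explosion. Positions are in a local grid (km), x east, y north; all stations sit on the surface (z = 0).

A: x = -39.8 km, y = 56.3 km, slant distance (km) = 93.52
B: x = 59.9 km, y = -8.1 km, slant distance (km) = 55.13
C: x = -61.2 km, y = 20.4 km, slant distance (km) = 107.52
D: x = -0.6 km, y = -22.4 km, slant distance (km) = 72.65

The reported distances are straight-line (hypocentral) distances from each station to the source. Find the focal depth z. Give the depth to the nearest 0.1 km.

39.3 km

Each station gives a sphere (x−x_i)² + (y−y_i)² + z² = d_i² (stations at z=0).
Subtracting the A sphere from B and C: z² cancels, leaving linear equations in x and y:
199.4 x − 128.8 y = 4606.56
-42.8 x − 71.8 y = -3406.69
Solving: x ≈ 38.807, y ≈ 24.314 km (keep extra digits for the depth step; rounded: 38.8, 24.3).
Then from the A sphere: z² = 93.52² − (x + 39.8)² − (y − 56.3)² with x = 38.807, y = 24.314, so z ≈ 39.292 ≈ 39.3 km.
Check against D (with the unrounded solution): distance 72.66 ≈ 72.65 km. ✓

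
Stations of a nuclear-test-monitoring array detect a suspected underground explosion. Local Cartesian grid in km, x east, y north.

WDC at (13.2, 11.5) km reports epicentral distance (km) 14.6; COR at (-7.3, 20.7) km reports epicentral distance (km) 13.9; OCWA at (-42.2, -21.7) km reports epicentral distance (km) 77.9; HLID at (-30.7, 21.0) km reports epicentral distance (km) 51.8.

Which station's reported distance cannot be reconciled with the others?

Solve using three stations at a time. Using WDC, OCWA, HLID (subtract circle equations pairwise → linear system) gives (x, y) ≈ (21.0, 23.8).
Distances from that point to each station vs reported:
  WDC: calculated 14.6 vs reported 14.6 → residual 0.0 km
  COR: calculated 28.5 vs reported 13.9 → residual 14.6 km
  OCWA: calculated 77.9 vs reported 77.9 → residual 0.0 km
  HLID: calculated 51.8 vs reported 51.8 → residual 0.0 km
WDC, OCWA, HLID are mutually consistent (residuals ≈ 0); COR is off by 14.6 km.

COR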